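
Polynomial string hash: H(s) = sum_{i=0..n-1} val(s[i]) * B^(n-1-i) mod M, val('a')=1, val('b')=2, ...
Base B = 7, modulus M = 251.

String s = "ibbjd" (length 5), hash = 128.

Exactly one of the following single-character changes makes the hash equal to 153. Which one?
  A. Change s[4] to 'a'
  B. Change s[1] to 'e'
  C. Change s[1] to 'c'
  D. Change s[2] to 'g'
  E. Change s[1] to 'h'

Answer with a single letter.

Option A: s[4]='d'->'a', delta=(1-4)*7^0 mod 251 = 248, hash=128+248 mod 251 = 125
Option B: s[1]='b'->'e', delta=(5-2)*7^3 mod 251 = 25, hash=128+25 mod 251 = 153 <-- target
Option C: s[1]='b'->'c', delta=(3-2)*7^3 mod 251 = 92, hash=128+92 mod 251 = 220
Option D: s[2]='b'->'g', delta=(7-2)*7^2 mod 251 = 245, hash=128+245 mod 251 = 122
Option E: s[1]='b'->'h', delta=(8-2)*7^3 mod 251 = 50, hash=128+50 mod 251 = 178

Answer: B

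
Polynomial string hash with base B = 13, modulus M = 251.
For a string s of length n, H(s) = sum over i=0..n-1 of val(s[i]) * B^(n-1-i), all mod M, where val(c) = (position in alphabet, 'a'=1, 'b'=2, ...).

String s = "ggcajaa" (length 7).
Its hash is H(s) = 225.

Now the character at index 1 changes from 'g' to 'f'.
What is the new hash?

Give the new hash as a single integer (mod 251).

Answer: 161

Derivation:
val('g') = 7, val('f') = 6
Position k = 1, exponent = n-1-k = 5
B^5 mod M = 13^5 mod 251 = 64
Delta = (6 - 7) * 64 mod 251 = 187
New hash = (225 + 187) mod 251 = 161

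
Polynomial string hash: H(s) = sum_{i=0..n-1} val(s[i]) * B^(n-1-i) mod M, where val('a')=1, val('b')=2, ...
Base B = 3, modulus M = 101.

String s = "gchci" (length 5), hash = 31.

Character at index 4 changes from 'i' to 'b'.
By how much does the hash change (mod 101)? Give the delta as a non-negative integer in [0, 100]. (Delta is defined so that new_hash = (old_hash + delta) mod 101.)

Delta formula: (val(new) - val(old)) * B^(n-1-k) mod M
  val('b') - val('i') = 2 - 9 = -7
  B^(n-1-k) = 3^0 mod 101 = 1
  Delta = -7 * 1 mod 101 = 94

Answer: 94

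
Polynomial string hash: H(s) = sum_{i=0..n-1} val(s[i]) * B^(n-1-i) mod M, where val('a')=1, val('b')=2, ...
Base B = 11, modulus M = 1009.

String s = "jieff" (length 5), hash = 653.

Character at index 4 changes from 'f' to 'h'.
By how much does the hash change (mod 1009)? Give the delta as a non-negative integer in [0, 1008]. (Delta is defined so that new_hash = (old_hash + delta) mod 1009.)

Delta formula: (val(new) - val(old)) * B^(n-1-k) mod M
  val('h') - val('f') = 8 - 6 = 2
  B^(n-1-k) = 11^0 mod 1009 = 1
  Delta = 2 * 1 mod 1009 = 2

Answer: 2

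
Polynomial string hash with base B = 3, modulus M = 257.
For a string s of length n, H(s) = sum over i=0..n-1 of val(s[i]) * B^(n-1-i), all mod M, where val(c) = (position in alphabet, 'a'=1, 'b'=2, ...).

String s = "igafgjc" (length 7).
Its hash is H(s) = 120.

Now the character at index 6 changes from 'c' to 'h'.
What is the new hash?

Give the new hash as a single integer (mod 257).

val('c') = 3, val('h') = 8
Position k = 6, exponent = n-1-k = 0
B^0 mod M = 3^0 mod 257 = 1
Delta = (8 - 3) * 1 mod 257 = 5
New hash = (120 + 5) mod 257 = 125

Answer: 125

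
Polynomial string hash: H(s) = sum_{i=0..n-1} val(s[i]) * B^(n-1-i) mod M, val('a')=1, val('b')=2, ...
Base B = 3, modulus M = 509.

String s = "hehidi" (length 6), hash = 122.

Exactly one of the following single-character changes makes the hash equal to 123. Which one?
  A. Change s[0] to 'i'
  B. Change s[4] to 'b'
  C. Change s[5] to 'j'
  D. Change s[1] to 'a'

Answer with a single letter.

Option A: s[0]='h'->'i', delta=(9-8)*3^5 mod 509 = 243, hash=122+243 mod 509 = 365
Option B: s[4]='d'->'b', delta=(2-4)*3^1 mod 509 = 503, hash=122+503 mod 509 = 116
Option C: s[5]='i'->'j', delta=(10-9)*3^0 mod 509 = 1, hash=122+1 mod 509 = 123 <-- target
Option D: s[1]='e'->'a', delta=(1-5)*3^4 mod 509 = 185, hash=122+185 mod 509 = 307

Answer: C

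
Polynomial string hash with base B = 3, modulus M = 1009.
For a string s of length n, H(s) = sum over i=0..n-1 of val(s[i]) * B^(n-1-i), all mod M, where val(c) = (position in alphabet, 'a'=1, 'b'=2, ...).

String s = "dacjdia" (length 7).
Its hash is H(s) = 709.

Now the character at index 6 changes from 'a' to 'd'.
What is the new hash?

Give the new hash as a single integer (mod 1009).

val('a') = 1, val('d') = 4
Position k = 6, exponent = n-1-k = 0
B^0 mod M = 3^0 mod 1009 = 1
Delta = (4 - 1) * 1 mod 1009 = 3
New hash = (709 + 3) mod 1009 = 712

Answer: 712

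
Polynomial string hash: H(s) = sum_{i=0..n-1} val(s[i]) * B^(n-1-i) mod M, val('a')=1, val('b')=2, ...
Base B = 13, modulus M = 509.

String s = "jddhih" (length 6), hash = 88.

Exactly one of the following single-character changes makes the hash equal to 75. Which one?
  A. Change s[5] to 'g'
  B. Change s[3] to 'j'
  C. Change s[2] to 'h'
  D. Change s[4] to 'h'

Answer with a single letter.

Answer: D

Derivation:
Option A: s[5]='h'->'g', delta=(7-8)*13^0 mod 509 = 508, hash=88+508 mod 509 = 87
Option B: s[3]='h'->'j', delta=(10-8)*13^2 mod 509 = 338, hash=88+338 mod 509 = 426
Option C: s[2]='d'->'h', delta=(8-4)*13^3 mod 509 = 135, hash=88+135 mod 509 = 223
Option D: s[4]='i'->'h', delta=(8-9)*13^1 mod 509 = 496, hash=88+496 mod 509 = 75 <-- target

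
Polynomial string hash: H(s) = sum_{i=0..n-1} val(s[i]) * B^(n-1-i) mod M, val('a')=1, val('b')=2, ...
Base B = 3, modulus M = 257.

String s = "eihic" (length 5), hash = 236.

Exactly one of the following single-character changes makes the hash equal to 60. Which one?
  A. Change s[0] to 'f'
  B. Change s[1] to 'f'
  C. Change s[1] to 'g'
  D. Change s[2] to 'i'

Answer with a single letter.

Option A: s[0]='e'->'f', delta=(6-5)*3^4 mod 257 = 81, hash=236+81 mod 257 = 60 <-- target
Option B: s[1]='i'->'f', delta=(6-9)*3^3 mod 257 = 176, hash=236+176 mod 257 = 155
Option C: s[1]='i'->'g', delta=(7-9)*3^3 mod 257 = 203, hash=236+203 mod 257 = 182
Option D: s[2]='h'->'i', delta=(9-8)*3^2 mod 257 = 9, hash=236+9 mod 257 = 245

Answer: A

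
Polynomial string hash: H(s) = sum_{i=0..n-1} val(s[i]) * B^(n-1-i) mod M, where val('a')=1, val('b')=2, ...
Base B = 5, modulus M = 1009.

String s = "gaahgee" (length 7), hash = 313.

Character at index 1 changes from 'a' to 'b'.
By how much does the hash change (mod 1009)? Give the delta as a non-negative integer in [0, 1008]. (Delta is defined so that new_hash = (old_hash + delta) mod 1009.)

Answer: 98

Derivation:
Delta formula: (val(new) - val(old)) * B^(n-1-k) mod M
  val('b') - val('a') = 2 - 1 = 1
  B^(n-1-k) = 5^5 mod 1009 = 98
  Delta = 1 * 98 mod 1009 = 98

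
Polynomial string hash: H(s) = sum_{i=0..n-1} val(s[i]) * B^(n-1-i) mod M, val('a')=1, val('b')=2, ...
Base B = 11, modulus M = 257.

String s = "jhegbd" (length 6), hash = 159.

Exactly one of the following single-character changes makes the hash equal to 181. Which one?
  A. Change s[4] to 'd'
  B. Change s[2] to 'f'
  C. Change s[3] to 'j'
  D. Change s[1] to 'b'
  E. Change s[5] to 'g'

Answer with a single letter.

Answer: A

Derivation:
Option A: s[4]='b'->'d', delta=(4-2)*11^1 mod 257 = 22, hash=159+22 mod 257 = 181 <-- target
Option B: s[2]='e'->'f', delta=(6-5)*11^3 mod 257 = 46, hash=159+46 mod 257 = 205
Option C: s[3]='g'->'j', delta=(10-7)*11^2 mod 257 = 106, hash=159+106 mod 257 = 8
Option D: s[1]='h'->'b', delta=(2-8)*11^4 mod 257 = 48, hash=159+48 mod 257 = 207
Option E: s[5]='d'->'g', delta=(7-4)*11^0 mod 257 = 3, hash=159+3 mod 257 = 162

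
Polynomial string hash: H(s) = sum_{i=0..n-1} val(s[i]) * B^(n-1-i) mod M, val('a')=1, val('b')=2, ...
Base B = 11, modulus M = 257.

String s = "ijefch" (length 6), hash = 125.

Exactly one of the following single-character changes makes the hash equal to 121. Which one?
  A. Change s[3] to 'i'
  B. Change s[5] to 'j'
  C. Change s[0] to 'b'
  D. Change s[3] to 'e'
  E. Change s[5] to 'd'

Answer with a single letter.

Option A: s[3]='f'->'i', delta=(9-6)*11^2 mod 257 = 106, hash=125+106 mod 257 = 231
Option B: s[5]='h'->'j', delta=(10-8)*11^0 mod 257 = 2, hash=125+2 mod 257 = 127
Option C: s[0]='i'->'b', delta=(2-9)*11^5 mod 257 = 102, hash=125+102 mod 257 = 227
Option D: s[3]='f'->'e', delta=(5-6)*11^2 mod 257 = 136, hash=125+136 mod 257 = 4
Option E: s[5]='h'->'d', delta=(4-8)*11^0 mod 257 = 253, hash=125+253 mod 257 = 121 <-- target

Answer: E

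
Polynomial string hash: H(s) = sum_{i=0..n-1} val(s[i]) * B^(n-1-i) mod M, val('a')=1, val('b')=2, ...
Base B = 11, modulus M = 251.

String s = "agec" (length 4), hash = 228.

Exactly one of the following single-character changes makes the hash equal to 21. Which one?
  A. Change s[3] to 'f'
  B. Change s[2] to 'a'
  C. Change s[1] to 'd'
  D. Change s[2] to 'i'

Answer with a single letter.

Answer: D

Derivation:
Option A: s[3]='c'->'f', delta=(6-3)*11^0 mod 251 = 3, hash=228+3 mod 251 = 231
Option B: s[2]='e'->'a', delta=(1-5)*11^1 mod 251 = 207, hash=228+207 mod 251 = 184
Option C: s[1]='g'->'d', delta=(4-7)*11^2 mod 251 = 139, hash=228+139 mod 251 = 116
Option D: s[2]='e'->'i', delta=(9-5)*11^1 mod 251 = 44, hash=228+44 mod 251 = 21 <-- target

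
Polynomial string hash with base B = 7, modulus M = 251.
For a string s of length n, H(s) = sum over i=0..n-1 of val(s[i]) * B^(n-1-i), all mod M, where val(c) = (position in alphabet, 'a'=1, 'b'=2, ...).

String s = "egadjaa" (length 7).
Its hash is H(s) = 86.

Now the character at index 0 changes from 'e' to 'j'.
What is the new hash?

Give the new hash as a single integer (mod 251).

Answer: 238

Derivation:
val('e') = 5, val('j') = 10
Position k = 0, exponent = n-1-k = 6
B^6 mod M = 7^6 mod 251 = 181
Delta = (10 - 5) * 181 mod 251 = 152
New hash = (86 + 152) mod 251 = 238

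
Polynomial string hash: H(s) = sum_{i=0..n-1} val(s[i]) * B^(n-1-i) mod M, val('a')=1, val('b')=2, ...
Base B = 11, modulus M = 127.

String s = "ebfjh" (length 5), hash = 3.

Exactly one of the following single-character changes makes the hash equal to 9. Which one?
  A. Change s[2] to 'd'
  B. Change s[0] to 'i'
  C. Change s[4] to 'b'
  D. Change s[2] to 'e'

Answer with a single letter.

Option A: s[2]='f'->'d', delta=(4-6)*11^2 mod 127 = 12, hash=3+12 mod 127 = 15
Option B: s[0]='e'->'i', delta=(9-5)*11^4 mod 127 = 17, hash=3+17 mod 127 = 20
Option C: s[4]='h'->'b', delta=(2-8)*11^0 mod 127 = 121, hash=3+121 mod 127 = 124
Option D: s[2]='f'->'e', delta=(5-6)*11^2 mod 127 = 6, hash=3+6 mod 127 = 9 <-- target

Answer: D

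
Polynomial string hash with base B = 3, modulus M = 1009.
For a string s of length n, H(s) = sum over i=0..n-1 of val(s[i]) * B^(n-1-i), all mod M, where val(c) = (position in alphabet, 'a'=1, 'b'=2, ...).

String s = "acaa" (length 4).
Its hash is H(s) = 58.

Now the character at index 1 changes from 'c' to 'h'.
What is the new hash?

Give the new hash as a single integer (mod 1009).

val('c') = 3, val('h') = 8
Position k = 1, exponent = n-1-k = 2
B^2 mod M = 3^2 mod 1009 = 9
Delta = (8 - 3) * 9 mod 1009 = 45
New hash = (58 + 45) mod 1009 = 103

Answer: 103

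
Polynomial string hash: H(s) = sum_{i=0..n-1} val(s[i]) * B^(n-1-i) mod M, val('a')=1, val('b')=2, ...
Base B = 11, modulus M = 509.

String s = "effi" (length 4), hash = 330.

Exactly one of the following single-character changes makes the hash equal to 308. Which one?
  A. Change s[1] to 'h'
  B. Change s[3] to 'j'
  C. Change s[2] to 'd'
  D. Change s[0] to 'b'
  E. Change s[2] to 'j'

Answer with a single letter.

Option A: s[1]='f'->'h', delta=(8-6)*11^2 mod 509 = 242, hash=330+242 mod 509 = 63
Option B: s[3]='i'->'j', delta=(10-9)*11^0 mod 509 = 1, hash=330+1 mod 509 = 331
Option C: s[2]='f'->'d', delta=(4-6)*11^1 mod 509 = 487, hash=330+487 mod 509 = 308 <-- target
Option D: s[0]='e'->'b', delta=(2-5)*11^3 mod 509 = 79, hash=330+79 mod 509 = 409
Option E: s[2]='f'->'j', delta=(10-6)*11^1 mod 509 = 44, hash=330+44 mod 509 = 374

Answer: C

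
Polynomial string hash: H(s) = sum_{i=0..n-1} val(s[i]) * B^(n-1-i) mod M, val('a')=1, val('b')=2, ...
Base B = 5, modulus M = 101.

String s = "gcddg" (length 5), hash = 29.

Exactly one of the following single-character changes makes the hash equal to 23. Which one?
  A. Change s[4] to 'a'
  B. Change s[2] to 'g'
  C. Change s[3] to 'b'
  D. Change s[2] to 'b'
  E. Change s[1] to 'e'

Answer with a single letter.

Answer: A

Derivation:
Option A: s[4]='g'->'a', delta=(1-7)*5^0 mod 101 = 95, hash=29+95 mod 101 = 23 <-- target
Option B: s[2]='d'->'g', delta=(7-4)*5^2 mod 101 = 75, hash=29+75 mod 101 = 3
Option C: s[3]='d'->'b', delta=(2-4)*5^1 mod 101 = 91, hash=29+91 mod 101 = 19
Option D: s[2]='d'->'b', delta=(2-4)*5^2 mod 101 = 51, hash=29+51 mod 101 = 80
Option E: s[1]='c'->'e', delta=(5-3)*5^3 mod 101 = 48, hash=29+48 mod 101 = 77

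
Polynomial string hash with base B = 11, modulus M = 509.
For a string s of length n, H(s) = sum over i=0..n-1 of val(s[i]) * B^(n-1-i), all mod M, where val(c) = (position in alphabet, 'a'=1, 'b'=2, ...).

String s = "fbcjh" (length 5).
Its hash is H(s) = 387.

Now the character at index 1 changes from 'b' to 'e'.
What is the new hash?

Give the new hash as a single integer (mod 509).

val('b') = 2, val('e') = 5
Position k = 1, exponent = n-1-k = 3
B^3 mod M = 11^3 mod 509 = 313
Delta = (5 - 2) * 313 mod 509 = 430
New hash = (387 + 430) mod 509 = 308

Answer: 308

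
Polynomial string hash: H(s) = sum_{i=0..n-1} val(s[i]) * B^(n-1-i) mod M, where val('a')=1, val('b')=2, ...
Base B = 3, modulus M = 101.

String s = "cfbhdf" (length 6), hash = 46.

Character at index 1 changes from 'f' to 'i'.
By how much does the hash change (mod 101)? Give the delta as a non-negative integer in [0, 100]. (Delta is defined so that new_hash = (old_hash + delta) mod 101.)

Answer: 41

Derivation:
Delta formula: (val(new) - val(old)) * B^(n-1-k) mod M
  val('i') - val('f') = 9 - 6 = 3
  B^(n-1-k) = 3^4 mod 101 = 81
  Delta = 3 * 81 mod 101 = 41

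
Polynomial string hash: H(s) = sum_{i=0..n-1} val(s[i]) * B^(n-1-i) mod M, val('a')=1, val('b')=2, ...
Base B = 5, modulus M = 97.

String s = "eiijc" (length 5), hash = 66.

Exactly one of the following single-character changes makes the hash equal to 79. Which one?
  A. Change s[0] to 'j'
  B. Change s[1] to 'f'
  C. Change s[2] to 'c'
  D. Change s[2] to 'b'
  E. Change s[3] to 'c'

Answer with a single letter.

Option A: s[0]='e'->'j', delta=(10-5)*5^4 mod 97 = 21, hash=66+21 mod 97 = 87
Option B: s[1]='i'->'f', delta=(6-9)*5^3 mod 97 = 13, hash=66+13 mod 97 = 79 <-- target
Option C: s[2]='i'->'c', delta=(3-9)*5^2 mod 97 = 44, hash=66+44 mod 97 = 13
Option D: s[2]='i'->'b', delta=(2-9)*5^2 mod 97 = 19, hash=66+19 mod 97 = 85
Option E: s[3]='j'->'c', delta=(3-10)*5^1 mod 97 = 62, hash=66+62 mod 97 = 31

Answer: B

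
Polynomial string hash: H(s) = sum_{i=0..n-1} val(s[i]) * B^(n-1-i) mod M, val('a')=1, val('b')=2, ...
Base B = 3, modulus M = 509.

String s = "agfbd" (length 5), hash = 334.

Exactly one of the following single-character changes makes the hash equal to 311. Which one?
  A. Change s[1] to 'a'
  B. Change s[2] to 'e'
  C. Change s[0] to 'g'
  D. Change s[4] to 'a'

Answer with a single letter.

Answer: C

Derivation:
Option A: s[1]='g'->'a', delta=(1-7)*3^3 mod 509 = 347, hash=334+347 mod 509 = 172
Option B: s[2]='f'->'e', delta=(5-6)*3^2 mod 509 = 500, hash=334+500 mod 509 = 325
Option C: s[0]='a'->'g', delta=(7-1)*3^4 mod 509 = 486, hash=334+486 mod 509 = 311 <-- target
Option D: s[4]='d'->'a', delta=(1-4)*3^0 mod 509 = 506, hash=334+506 mod 509 = 331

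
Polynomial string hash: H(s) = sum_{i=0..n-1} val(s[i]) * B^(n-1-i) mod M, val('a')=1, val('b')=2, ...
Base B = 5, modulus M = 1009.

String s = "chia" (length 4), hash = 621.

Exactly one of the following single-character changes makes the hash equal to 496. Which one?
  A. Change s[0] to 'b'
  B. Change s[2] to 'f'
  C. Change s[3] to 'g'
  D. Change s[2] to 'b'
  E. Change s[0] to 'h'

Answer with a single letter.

Option A: s[0]='c'->'b', delta=(2-3)*5^3 mod 1009 = 884, hash=621+884 mod 1009 = 496 <-- target
Option B: s[2]='i'->'f', delta=(6-9)*5^1 mod 1009 = 994, hash=621+994 mod 1009 = 606
Option C: s[3]='a'->'g', delta=(7-1)*5^0 mod 1009 = 6, hash=621+6 mod 1009 = 627
Option D: s[2]='i'->'b', delta=(2-9)*5^1 mod 1009 = 974, hash=621+974 mod 1009 = 586
Option E: s[0]='c'->'h', delta=(8-3)*5^3 mod 1009 = 625, hash=621+625 mod 1009 = 237

Answer: A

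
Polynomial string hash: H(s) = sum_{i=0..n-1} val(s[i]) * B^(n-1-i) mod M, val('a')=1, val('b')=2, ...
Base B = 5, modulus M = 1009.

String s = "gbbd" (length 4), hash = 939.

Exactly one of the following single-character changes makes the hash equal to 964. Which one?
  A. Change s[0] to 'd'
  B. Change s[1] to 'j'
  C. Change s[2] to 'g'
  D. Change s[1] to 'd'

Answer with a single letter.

Answer: C

Derivation:
Option A: s[0]='g'->'d', delta=(4-7)*5^3 mod 1009 = 634, hash=939+634 mod 1009 = 564
Option B: s[1]='b'->'j', delta=(10-2)*5^2 mod 1009 = 200, hash=939+200 mod 1009 = 130
Option C: s[2]='b'->'g', delta=(7-2)*5^1 mod 1009 = 25, hash=939+25 mod 1009 = 964 <-- target
Option D: s[1]='b'->'d', delta=(4-2)*5^2 mod 1009 = 50, hash=939+50 mod 1009 = 989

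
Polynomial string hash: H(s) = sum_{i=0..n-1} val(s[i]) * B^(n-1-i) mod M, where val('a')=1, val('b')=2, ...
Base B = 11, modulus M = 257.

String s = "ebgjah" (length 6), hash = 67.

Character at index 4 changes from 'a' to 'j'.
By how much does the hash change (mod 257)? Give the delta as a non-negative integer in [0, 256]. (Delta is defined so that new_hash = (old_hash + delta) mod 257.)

Answer: 99

Derivation:
Delta formula: (val(new) - val(old)) * B^(n-1-k) mod M
  val('j') - val('a') = 10 - 1 = 9
  B^(n-1-k) = 11^1 mod 257 = 11
  Delta = 9 * 11 mod 257 = 99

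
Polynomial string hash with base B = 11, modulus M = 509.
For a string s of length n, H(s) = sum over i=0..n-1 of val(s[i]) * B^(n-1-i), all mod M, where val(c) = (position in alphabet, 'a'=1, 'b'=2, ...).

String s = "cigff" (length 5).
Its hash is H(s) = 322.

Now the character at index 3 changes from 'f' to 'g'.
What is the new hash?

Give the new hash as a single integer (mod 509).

val('f') = 6, val('g') = 7
Position k = 3, exponent = n-1-k = 1
B^1 mod M = 11^1 mod 509 = 11
Delta = (7 - 6) * 11 mod 509 = 11
New hash = (322 + 11) mod 509 = 333

Answer: 333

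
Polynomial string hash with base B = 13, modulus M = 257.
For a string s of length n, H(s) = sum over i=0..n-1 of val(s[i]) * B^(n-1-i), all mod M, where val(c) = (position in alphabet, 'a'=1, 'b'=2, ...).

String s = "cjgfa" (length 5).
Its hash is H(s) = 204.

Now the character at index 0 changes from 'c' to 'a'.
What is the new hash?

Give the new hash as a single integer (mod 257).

Answer: 136

Derivation:
val('c') = 3, val('a') = 1
Position k = 0, exponent = n-1-k = 4
B^4 mod M = 13^4 mod 257 = 34
Delta = (1 - 3) * 34 mod 257 = 189
New hash = (204 + 189) mod 257 = 136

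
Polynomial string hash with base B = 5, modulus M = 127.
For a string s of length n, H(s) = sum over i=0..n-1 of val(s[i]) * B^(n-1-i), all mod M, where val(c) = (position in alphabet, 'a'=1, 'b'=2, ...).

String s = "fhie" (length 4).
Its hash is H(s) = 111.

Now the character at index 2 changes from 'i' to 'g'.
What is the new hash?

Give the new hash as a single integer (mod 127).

val('i') = 9, val('g') = 7
Position k = 2, exponent = n-1-k = 1
B^1 mod M = 5^1 mod 127 = 5
Delta = (7 - 9) * 5 mod 127 = 117
New hash = (111 + 117) mod 127 = 101

Answer: 101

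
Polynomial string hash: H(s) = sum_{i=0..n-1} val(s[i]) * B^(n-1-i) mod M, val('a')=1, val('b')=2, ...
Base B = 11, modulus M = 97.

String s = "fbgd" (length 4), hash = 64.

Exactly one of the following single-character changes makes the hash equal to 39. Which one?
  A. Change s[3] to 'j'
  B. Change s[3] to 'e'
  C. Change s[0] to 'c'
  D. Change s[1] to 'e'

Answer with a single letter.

Option A: s[3]='d'->'j', delta=(10-4)*11^0 mod 97 = 6, hash=64+6 mod 97 = 70
Option B: s[3]='d'->'e', delta=(5-4)*11^0 mod 97 = 1, hash=64+1 mod 97 = 65
Option C: s[0]='f'->'c', delta=(3-6)*11^3 mod 97 = 81, hash=64+81 mod 97 = 48
Option D: s[1]='b'->'e', delta=(5-2)*11^2 mod 97 = 72, hash=64+72 mod 97 = 39 <-- target

Answer: D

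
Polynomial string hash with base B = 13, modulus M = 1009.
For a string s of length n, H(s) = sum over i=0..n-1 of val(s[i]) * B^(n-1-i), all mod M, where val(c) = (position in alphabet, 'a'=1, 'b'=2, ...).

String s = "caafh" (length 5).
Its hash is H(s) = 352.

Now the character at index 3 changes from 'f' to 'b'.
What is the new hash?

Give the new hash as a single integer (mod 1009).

Answer: 300

Derivation:
val('f') = 6, val('b') = 2
Position k = 3, exponent = n-1-k = 1
B^1 mod M = 13^1 mod 1009 = 13
Delta = (2 - 6) * 13 mod 1009 = 957
New hash = (352 + 957) mod 1009 = 300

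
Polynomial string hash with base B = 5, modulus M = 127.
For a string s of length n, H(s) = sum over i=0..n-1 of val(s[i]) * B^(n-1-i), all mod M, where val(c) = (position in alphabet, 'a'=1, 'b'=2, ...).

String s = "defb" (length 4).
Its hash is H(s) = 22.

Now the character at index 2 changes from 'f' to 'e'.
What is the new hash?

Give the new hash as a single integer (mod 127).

Answer: 17

Derivation:
val('f') = 6, val('e') = 5
Position k = 2, exponent = n-1-k = 1
B^1 mod M = 5^1 mod 127 = 5
Delta = (5 - 6) * 5 mod 127 = 122
New hash = (22 + 122) mod 127 = 17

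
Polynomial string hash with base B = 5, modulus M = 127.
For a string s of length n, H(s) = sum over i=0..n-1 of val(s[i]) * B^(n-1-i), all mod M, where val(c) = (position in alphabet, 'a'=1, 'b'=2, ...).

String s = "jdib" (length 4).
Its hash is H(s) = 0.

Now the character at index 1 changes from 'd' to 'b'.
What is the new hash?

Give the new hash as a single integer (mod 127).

val('d') = 4, val('b') = 2
Position k = 1, exponent = n-1-k = 2
B^2 mod M = 5^2 mod 127 = 25
Delta = (2 - 4) * 25 mod 127 = 77
New hash = (0 + 77) mod 127 = 77

Answer: 77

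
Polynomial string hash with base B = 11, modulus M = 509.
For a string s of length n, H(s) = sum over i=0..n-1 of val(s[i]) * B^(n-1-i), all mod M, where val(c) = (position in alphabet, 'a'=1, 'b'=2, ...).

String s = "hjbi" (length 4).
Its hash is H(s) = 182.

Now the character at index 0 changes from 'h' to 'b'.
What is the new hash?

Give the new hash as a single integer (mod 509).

Answer: 340

Derivation:
val('h') = 8, val('b') = 2
Position k = 0, exponent = n-1-k = 3
B^3 mod M = 11^3 mod 509 = 313
Delta = (2 - 8) * 313 mod 509 = 158
New hash = (182 + 158) mod 509 = 340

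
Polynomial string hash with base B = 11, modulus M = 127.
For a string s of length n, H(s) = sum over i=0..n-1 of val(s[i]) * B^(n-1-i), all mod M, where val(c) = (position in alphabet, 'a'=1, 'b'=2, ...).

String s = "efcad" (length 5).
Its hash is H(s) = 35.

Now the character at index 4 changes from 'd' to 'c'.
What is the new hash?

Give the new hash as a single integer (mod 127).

val('d') = 4, val('c') = 3
Position k = 4, exponent = n-1-k = 0
B^0 mod M = 11^0 mod 127 = 1
Delta = (3 - 4) * 1 mod 127 = 126
New hash = (35 + 126) mod 127 = 34

Answer: 34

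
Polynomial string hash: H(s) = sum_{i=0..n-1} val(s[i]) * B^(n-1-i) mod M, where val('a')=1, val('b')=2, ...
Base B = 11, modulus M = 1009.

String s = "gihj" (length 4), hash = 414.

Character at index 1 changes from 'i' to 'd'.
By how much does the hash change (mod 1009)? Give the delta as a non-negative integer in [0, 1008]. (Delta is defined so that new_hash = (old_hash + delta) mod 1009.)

Answer: 404

Derivation:
Delta formula: (val(new) - val(old)) * B^(n-1-k) mod M
  val('d') - val('i') = 4 - 9 = -5
  B^(n-1-k) = 11^2 mod 1009 = 121
  Delta = -5 * 121 mod 1009 = 404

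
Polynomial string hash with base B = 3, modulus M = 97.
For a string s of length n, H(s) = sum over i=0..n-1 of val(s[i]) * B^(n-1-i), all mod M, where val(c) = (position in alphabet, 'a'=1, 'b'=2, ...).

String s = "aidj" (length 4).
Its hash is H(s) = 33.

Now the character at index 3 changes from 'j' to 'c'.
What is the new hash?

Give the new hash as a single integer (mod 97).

val('j') = 10, val('c') = 3
Position k = 3, exponent = n-1-k = 0
B^0 mod M = 3^0 mod 97 = 1
Delta = (3 - 10) * 1 mod 97 = 90
New hash = (33 + 90) mod 97 = 26

Answer: 26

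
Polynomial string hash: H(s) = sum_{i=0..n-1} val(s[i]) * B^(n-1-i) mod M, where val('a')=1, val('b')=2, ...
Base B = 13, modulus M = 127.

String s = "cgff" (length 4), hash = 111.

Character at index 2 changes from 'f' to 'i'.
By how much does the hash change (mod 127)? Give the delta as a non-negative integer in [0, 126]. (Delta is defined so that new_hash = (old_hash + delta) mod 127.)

Answer: 39

Derivation:
Delta formula: (val(new) - val(old)) * B^(n-1-k) mod M
  val('i') - val('f') = 9 - 6 = 3
  B^(n-1-k) = 13^1 mod 127 = 13
  Delta = 3 * 13 mod 127 = 39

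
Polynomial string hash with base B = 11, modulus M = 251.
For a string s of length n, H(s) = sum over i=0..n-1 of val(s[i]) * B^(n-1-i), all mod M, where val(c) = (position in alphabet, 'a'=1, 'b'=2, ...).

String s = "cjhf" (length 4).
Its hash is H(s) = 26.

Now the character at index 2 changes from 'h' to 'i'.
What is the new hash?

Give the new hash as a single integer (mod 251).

Answer: 37

Derivation:
val('h') = 8, val('i') = 9
Position k = 2, exponent = n-1-k = 1
B^1 mod M = 11^1 mod 251 = 11
Delta = (9 - 8) * 11 mod 251 = 11
New hash = (26 + 11) mod 251 = 37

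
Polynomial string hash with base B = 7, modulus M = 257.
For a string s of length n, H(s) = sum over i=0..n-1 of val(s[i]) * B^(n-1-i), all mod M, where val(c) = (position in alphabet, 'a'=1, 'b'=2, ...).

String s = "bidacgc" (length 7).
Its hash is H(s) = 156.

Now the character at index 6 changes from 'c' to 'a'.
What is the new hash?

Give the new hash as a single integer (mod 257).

val('c') = 3, val('a') = 1
Position k = 6, exponent = n-1-k = 0
B^0 mod M = 7^0 mod 257 = 1
Delta = (1 - 3) * 1 mod 257 = 255
New hash = (156 + 255) mod 257 = 154

Answer: 154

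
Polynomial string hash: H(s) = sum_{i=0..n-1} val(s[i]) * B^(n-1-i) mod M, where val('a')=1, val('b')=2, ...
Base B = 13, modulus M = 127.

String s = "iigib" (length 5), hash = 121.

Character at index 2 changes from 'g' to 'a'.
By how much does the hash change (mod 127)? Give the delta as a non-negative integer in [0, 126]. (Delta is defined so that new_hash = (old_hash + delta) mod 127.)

Delta formula: (val(new) - val(old)) * B^(n-1-k) mod M
  val('a') - val('g') = 1 - 7 = -6
  B^(n-1-k) = 13^2 mod 127 = 42
  Delta = -6 * 42 mod 127 = 2

Answer: 2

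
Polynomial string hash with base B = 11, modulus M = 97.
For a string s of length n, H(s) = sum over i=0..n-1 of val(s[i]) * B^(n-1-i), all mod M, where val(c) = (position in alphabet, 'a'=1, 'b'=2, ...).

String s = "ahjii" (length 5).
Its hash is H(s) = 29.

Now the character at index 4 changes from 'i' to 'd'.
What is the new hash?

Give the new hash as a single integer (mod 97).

val('i') = 9, val('d') = 4
Position k = 4, exponent = n-1-k = 0
B^0 mod M = 11^0 mod 97 = 1
Delta = (4 - 9) * 1 mod 97 = 92
New hash = (29 + 92) mod 97 = 24

Answer: 24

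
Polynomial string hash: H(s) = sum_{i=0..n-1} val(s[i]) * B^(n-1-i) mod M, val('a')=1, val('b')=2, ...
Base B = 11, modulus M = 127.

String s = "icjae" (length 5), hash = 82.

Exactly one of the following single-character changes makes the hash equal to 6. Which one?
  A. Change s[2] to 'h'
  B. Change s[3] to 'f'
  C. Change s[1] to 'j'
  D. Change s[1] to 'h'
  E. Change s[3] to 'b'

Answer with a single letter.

Answer: D

Derivation:
Option A: s[2]='j'->'h', delta=(8-10)*11^2 mod 127 = 12, hash=82+12 mod 127 = 94
Option B: s[3]='a'->'f', delta=(6-1)*11^1 mod 127 = 55, hash=82+55 mod 127 = 10
Option C: s[1]='c'->'j', delta=(10-3)*11^3 mod 127 = 46, hash=82+46 mod 127 = 1
Option D: s[1]='c'->'h', delta=(8-3)*11^3 mod 127 = 51, hash=82+51 mod 127 = 6 <-- target
Option E: s[3]='a'->'b', delta=(2-1)*11^1 mod 127 = 11, hash=82+11 mod 127 = 93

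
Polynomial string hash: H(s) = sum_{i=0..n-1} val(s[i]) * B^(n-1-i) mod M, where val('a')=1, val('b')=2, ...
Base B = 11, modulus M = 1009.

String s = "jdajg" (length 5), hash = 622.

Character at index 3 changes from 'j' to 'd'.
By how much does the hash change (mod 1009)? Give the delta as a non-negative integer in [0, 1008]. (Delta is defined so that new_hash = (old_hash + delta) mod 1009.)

Delta formula: (val(new) - val(old)) * B^(n-1-k) mod M
  val('d') - val('j') = 4 - 10 = -6
  B^(n-1-k) = 11^1 mod 1009 = 11
  Delta = -6 * 11 mod 1009 = 943

Answer: 943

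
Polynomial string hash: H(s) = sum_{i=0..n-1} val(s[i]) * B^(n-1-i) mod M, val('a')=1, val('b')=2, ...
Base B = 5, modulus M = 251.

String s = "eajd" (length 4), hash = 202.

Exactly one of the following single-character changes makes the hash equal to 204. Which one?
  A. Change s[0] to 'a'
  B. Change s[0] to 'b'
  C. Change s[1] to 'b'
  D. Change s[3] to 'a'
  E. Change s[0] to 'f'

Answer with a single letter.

Option A: s[0]='e'->'a', delta=(1-5)*5^3 mod 251 = 2, hash=202+2 mod 251 = 204 <-- target
Option B: s[0]='e'->'b', delta=(2-5)*5^3 mod 251 = 127, hash=202+127 mod 251 = 78
Option C: s[1]='a'->'b', delta=(2-1)*5^2 mod 251 = 25, hash=202+25 mod 251 = 227
Option D: s[3]='d'->'a', delta=(1-4)*5^0 mod 251 = 248, hash=202+248 mod 251 = 199
Option E: s[0]='e'->'f', delta=(6-5)*5^3 mod 251 = 125, hash=202+125 mod 251 = 76

Answer: A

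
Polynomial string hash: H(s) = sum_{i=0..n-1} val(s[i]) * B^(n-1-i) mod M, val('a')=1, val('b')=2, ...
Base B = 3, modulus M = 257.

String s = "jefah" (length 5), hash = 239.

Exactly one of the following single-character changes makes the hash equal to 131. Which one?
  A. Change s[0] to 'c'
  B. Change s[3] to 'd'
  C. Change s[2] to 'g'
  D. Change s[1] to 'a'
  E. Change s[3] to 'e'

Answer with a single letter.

Option A: s[0]='j'->'c', delta=(3-10)*3^4 mod 257 = 204, hash=239+204 mod 257 = 186
Option B: s[3]='a'->'d', delta=(4-1)*3^1 mod 257 = 9, hash=239+9 mod 257 = 248
Option C: s[2]='f'->'g', delta=(7-6)*3^2 mod 257 = 9, hash=239+9 mod 257 = 248
Option D: s[1]='e'->'a', delta=(1-5)*3^3 mod 257 = 149, hash=239+149 mod 257 = 131 <-- target
Option E: s[3]='a'->'e', delta=(5-1)*3^1 mod 257 = 12, hash=239+12 mod 257 = 251

Answer: D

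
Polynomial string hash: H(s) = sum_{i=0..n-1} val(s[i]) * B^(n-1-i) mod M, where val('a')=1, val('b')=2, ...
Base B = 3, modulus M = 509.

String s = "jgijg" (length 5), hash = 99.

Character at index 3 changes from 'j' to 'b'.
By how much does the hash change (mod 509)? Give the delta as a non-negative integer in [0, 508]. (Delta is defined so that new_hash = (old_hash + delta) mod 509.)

Answer: 485

Derivation:
Delta formula: (val(new) - val(old)) * B^(n-1-k) mod M
  val('b') - val('j') = 2 - 10 = -8
  B^(n-1-k) = 3^1 mod 509 = 3
  Delta = -8 * 3 mod 509 = 485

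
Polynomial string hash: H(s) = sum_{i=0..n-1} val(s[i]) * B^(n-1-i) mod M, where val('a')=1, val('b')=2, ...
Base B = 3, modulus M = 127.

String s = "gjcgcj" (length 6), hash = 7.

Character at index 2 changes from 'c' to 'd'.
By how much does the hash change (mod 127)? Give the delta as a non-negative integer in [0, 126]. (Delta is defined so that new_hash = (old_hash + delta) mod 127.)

Answer: 27

Derivation:
Delta formula: (val(new) - val(old)) * B^(n-1-k) mod M
  val('d') - val('c') = 4 - 3 = 1
  B^(n-1-k) = 3^3 mod 127 = 27
  Delta = 1 * 27 mod 127 = 27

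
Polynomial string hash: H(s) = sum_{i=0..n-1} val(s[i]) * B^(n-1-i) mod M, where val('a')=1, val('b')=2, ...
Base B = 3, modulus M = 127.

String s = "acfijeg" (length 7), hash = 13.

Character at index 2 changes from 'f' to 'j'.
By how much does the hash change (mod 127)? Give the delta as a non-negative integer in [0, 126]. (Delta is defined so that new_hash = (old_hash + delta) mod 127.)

Delta formula: (val(new) - val(old)) * B^(n-1-k) mod M
  val('j') - val('f') = 10 - 6 = 4
  B^(n-1-k) = 3^4 mod 127 = 81
  Delta = 4 * 81 mod 127 = 70

Answer: 70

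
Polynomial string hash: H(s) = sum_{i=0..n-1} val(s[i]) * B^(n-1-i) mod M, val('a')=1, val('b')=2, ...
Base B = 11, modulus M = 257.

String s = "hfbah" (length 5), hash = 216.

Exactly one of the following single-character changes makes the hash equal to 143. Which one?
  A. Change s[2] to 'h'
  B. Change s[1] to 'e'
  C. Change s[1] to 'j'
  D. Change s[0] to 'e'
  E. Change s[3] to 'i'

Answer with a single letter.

Option A: s[2]='b'->'h', delta=(8-2)*11^2 mod 257 = 212, hash=216+212 mod 257 = 171
Option B: s[1]='f'->'e', delta=(5-6)*11^3 mod 257 = 211, hash=216+211 mod 257 = 170
Option C: s[1]='f'->'j', delta=(10-6)*11^3 mod 257 = 184, hash=216+184 mod 257 = 143 <-- target
Option D: s[0]='h'->'e', delta=(5-8)*11^4 mod 257 = 24, hash=216+24 mod 257 = 240
Option E: s[3]='a'->'i', delta=(9-1)*11^1 mod 257 = 88, hash=216+88 mod 257 = 47

Answer: C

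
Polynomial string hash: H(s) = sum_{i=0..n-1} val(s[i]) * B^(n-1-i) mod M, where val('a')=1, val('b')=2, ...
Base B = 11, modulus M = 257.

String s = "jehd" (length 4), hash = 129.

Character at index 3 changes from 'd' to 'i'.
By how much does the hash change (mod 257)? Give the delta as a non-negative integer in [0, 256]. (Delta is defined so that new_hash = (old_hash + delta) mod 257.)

Answer: 5

Derivation:
Delta formula: (val(new) - val(old)) * B^(n-1-k) mod M
  val('i') - val('d') = 9 - 4 = 5
  B^(n-1-k) = 11^0 mod 257 = 1
  Delta = 5 * 1 mod 257 = 5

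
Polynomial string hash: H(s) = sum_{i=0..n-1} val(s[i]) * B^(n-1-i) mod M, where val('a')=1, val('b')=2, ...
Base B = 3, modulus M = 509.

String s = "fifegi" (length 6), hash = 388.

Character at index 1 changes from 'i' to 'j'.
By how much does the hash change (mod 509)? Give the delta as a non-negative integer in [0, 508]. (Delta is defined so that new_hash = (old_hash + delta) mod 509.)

Answer: 81

Derivation:
Delta formula: (val(new) - val(old)) * B^(n-1-k) mod M
  val('j') - val('i') = 10 - 9 = 1
  B^(n-1-k) = 3^4 mod 509 = 81
  Delta = 1 * 81 mod 509 = 81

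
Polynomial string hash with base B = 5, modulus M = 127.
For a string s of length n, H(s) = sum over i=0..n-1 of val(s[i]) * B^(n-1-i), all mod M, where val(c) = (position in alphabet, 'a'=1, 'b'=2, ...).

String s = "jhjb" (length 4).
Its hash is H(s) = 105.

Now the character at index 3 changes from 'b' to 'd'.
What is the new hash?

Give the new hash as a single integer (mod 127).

val('b') = 2, val('d') = 4
Position k = 3, exponent = n-1-k = 0
B^0 mod M = 5^0 mod 127 = 1
Delta = (4 - 2) * 1 mod 127 = 2
New hash = (105 + 2) mod 127 = 107

Answer: 107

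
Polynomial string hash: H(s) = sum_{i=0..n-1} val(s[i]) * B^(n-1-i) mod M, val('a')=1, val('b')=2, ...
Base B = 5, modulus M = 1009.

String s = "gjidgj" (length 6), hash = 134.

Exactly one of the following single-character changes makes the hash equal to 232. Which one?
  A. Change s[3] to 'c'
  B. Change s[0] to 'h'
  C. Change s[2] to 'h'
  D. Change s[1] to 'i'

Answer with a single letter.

Answer: B

Derivation:
Option A: s[3]='d'->'c', delta=(3-4)*5^2 mod 1009 = 984, hash=134+984 mod 1009 = 109
Option B: s[0]='g'->'h', delta=(8-7)*5^5 mod 1009 = 98, hash=134+98 mod 1009 = 232 <-- target
Option C: s[2]='i'->'h', delta=(8-9)*5^3 mod 1009 = 884, hash=134+884 mod 1009 = 9
Option D: s[1]='j'->'i', delta=(9-10)*5^4 mod 1009 = 384, hash=134+384 mod 1009 = 518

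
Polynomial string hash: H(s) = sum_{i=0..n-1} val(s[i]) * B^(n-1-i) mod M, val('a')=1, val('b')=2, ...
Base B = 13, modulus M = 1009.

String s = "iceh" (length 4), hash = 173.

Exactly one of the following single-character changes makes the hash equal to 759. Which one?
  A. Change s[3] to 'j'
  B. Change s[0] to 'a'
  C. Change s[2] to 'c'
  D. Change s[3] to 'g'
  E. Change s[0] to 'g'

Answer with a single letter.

Option A: s[3]='h'->'j', delta=(10-8)*13^0 mod 1009 = 2, hash=173+2 mod 1009 = 175
Option B: s[0]='i'->'a', delta=(1-9)*13^3 mod 1009 = 586, hash=173+586 mod 1009 = 759 <-- target
Option C: s[2]='e'->'c', delta=(3-5)*13^1 mod 1009 = 983, hash=173+983 mod 1009 = 147
Option D: s[3]='h'->'g', delta=(7-8)*13^0 mod 1009 = 1008, hash=173+1008 mod 1009 = 172
Option E: s[0]='i'->'g', delta=(7-9)*13^3 mod 1009 = 651, hash=173+651 mod 1009 = 824

Answer: B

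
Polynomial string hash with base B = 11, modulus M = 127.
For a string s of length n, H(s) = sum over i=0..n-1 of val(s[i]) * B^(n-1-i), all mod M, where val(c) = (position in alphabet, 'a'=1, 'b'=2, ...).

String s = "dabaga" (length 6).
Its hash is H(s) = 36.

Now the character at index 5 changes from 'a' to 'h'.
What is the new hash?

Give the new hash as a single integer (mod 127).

Answer: 43

Derivation:
val('a') = 1, val('h') = 8
Position k = 5, exponent = n-1-k = 0
B^0 mod M = 11^0 mod 127 = 1
Delta = (8 - 1) * 1 mod 127 = 7
New hash = (36 + 7) mod 127 = 43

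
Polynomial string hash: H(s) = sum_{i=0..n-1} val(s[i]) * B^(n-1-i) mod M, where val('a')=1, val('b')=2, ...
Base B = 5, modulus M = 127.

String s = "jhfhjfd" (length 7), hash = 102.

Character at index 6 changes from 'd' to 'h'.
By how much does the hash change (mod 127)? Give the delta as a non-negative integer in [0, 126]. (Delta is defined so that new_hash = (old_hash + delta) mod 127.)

Answer: 4

Derivation:
Delta formula: (val(new) - val(old)) * B^(n-1-k) mod M
  val('h') - val('d') = 8 - 4 = 4
  B^(n-1-k) = 5^0 mod 127 = 1
  Delta = 4 * 1 mod 127 = 4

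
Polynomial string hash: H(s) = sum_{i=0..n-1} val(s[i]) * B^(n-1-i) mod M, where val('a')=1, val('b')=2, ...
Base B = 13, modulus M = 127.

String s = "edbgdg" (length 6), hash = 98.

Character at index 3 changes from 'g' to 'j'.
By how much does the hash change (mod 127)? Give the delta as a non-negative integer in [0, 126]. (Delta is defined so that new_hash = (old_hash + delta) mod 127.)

Answer: 126

Derivation:
Delta formula: (val(new) - val(old)) * B^(n-1-k) mod M
  val('j') - val('g') = 10 - 7 = 3
  B^(n-1-k) = 13^2 mod 127 = 42
  Delta = 3 * 42 mod 127 = 126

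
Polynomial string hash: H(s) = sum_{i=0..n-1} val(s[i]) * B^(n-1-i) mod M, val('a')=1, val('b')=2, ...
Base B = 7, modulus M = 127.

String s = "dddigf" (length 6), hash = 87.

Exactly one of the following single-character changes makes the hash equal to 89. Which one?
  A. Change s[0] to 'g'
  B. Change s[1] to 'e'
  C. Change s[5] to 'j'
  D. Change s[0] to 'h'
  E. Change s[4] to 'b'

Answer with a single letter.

Answer: A

Derivation:
Option A: s[0]='d'->'g', delta=(7-4)*7^5 mod 127 = 2, hash=87+2 mod 127 = 89 <-- target
Option B: s[1]='d'->'e', delta=(5-4)*7^4 mod 127 = 115, hash=87+115 mod 127 = 75
Option C: s[5]='f'->'j', delta=(10-6)*7^0 mod 127 = 4, hash=87+4 mod 127 = 91
Option D: s[0]='d'->'h', delta=(8-4)*7^5 mod 127 = 45, hash=87+45 mod 127 = 5
Option E: s[4]='g'->'b', delta=(2-7)*7^1 mod 127 = 92, hash=87+92 mod 127 = 52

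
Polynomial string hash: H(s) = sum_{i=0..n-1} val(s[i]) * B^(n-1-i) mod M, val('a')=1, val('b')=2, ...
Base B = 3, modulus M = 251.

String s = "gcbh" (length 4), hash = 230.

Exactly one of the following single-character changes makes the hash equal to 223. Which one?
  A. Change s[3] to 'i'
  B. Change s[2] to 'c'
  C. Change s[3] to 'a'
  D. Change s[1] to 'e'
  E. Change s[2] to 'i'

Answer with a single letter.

Answer: C

Derivation:
Option A: s[3]='h'->'i', delta=(9-8)*3^0 mod 251 = 1, hash=230+1 mod 251 = 231
Option B: s[2]='b'->'c', delta=(3-2)*3^1 mod 251 = 3, hash=230+3 mod 251 = 233
Option C: s[3]='h'->'a', delta=(1-8)*3^0 mod 251 = 244, hash=230+244 mod 251 = 223 <-- target
Option D: s[1]='c'->'e', delta=(5-3)*3^2 mod 251 = 18, hash=230+18 mod 251 = 248
Option E: s[2]='b'->'i', delta=(9-2)*3^1 mod 251 = 21, hash=230+21 mod 251 = 0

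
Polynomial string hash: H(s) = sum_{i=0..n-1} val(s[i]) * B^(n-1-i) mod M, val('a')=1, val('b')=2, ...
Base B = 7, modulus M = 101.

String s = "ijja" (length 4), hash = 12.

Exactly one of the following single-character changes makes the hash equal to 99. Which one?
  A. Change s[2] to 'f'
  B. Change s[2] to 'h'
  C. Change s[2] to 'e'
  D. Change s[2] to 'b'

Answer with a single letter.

Option A: s[2]='j'->'f', delta=(6-10)*7^1 mod 101 = 73, hash=12+73 mod 101 = 85
Option B: s[2]='j'->'h', delta=(8-10)*7^1 mod 101 = 87, hash=12+87 mod 101 = 99 <-- target
Option C: s[2]='j'->'e', delta=(5-10)*7^1 mod 101 = 66, hash=12+66 mod 101 = 78
Option D: s[2]='j'->'b', delta=(2-10)*7^1 mod 101 = 45, hash=12+45 mod 101 = 57

Answer: B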